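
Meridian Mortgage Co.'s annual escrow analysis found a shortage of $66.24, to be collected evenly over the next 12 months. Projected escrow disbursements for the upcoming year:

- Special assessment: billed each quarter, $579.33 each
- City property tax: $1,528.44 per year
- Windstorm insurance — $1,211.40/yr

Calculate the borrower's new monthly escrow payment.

Special assessment — $579.33 × 4 = $2,317.32
City property tax — $1,528.44
Windstorm insurance — $1,211.40
Total annual escrow = $5,057.16
Per month = $5,057.16 / 12 = $421.43
Monthly shortage recovery: $66.24 ÷ 12 = $5.52
New monthly escrow = $421.43 + $5.52 = $426.95

$426.95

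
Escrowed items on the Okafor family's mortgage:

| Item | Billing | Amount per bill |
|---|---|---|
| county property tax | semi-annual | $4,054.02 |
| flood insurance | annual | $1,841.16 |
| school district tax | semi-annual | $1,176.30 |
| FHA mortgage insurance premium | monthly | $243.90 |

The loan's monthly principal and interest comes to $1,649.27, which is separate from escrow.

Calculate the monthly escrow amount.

County property tax — $4,054.02 × 2 = $8,108.04 annually
Flood insurance — $1,841.16 annually
School district tax — $1,176.30 × 2 = $2,352.60 annually
FHA mortgage insurance premium — $243.90 × 12 = $2,926.80 annually
Yearly total = $8,108.04 + $1,841.16 + $2,352.60 + $2,926.80 = $15,228.60
Base monthly escrow = $15,228.60 ÷ 12 = $1,269.05

$1,269.05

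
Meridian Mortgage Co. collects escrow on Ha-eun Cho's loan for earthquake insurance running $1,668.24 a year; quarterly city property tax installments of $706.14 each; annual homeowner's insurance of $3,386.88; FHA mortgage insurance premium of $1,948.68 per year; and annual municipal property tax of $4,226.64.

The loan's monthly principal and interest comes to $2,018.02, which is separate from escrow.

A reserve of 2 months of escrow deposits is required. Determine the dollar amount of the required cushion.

Earthquake insurance = $1,668.24 annually
City property tax = $706.14 × 4 = $2,824.56 annually
Homeowner's insurance = $3,386.88 annually
FHA mortgage insurance premium = $1,948.68 annually
Municipal property tax = $4,226.64 annually
Total per year = $1,668.24 + $2,824.56 + $3,386.88 + $1,948.68 + $4,226.64 = $14,055.00
Monthly escrow = $14,055.00 ÷ 12 = $1,171.25
Reserve = 2 × $1,171.25 = $2,342.50

$2,342.50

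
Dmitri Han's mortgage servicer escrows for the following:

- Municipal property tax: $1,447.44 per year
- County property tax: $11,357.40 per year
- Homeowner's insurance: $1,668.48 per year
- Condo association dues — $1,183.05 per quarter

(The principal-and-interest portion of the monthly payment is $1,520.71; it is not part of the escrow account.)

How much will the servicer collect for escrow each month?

Municipal property tax — $1,447.44
County property tax — $11,357.40
Homeowner's insurance — $1,668.48
Condo association dues — $1,183.05 × 4 = $4,732.20
Annual escrow total = $1,447.44 + $11,357.40 + $1,668.48 + $4,732.20 = $19,205.52
Base monthly escrow = $19,205.52 / 12 = $1,600.46

$1,600.46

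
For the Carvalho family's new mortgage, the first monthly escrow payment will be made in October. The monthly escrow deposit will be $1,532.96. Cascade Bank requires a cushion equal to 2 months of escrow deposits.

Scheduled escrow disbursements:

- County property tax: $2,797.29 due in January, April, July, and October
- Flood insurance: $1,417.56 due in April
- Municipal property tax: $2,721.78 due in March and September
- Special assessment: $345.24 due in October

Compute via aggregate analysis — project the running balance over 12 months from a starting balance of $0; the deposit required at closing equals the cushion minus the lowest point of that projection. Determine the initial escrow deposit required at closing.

Cushion = 2 × $1,532.96 = $3,065.92
Trial balance (start $0, +$1,532.96 each month, − disbursements):
  Oct: +$1,532.96 − $3,142.53 → -$1,609.57
  Nov: +$1,532.96 → -$76.61
  Dec: +$1,532.96 → $1,456.35
  Jan: +$1,532.96 − $2,797.29 → $192.02
  Feb: +$1,532.96 → $1,724.98
  Mar: +$1,532.96 − $2,721.78 → $536.16
  Apr: +$1,532.96 − $4,214.85 → -$2,145.73
  May: +$1,532.96 → -$612.77
  Jun: +$1,532.96 → $920.19
  Jul: +$1,532.96 − $2,797.29 → -$344.14
  Aug: +$1,532.96 → $1,188.82
  Sep: +$1,532.96 − $2,721.78 → $0.00
Lowest trial balance = -$2,145.73 (Apr)
Initial deposit = cushion − low point = $3,065.92 − (-$2,145.73) = $5,211.65

$5,211.65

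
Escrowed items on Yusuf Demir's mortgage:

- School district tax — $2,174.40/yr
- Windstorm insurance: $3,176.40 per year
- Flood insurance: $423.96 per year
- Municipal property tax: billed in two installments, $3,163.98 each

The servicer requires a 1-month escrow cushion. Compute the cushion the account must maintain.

$1,008.56

School district tax: $2,174.40 annually
Windstorm insurance: $3,176.40 annually
Flood insurance: $423.96 annually
Municipal property tax: $3,163.98 × 2 = $6,327.96 annually
Annual escrow total = $12,102.72
Monthly = $12,102.72 ÷ 12 = $1,008.56
Required cushion = 1 × $1,008.56 = $1,008.56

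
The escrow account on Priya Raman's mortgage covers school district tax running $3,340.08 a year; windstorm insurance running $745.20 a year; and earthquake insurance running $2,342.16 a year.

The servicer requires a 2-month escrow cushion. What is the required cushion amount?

$1,071.24

School district tax — $3,340.08 annually
Windstorm insurance — $745.20 annually
Earthquake insurance — $2,342.16 annually
Total annual escrow = $3,340.08 + $745.20 + $2,342.16 = $6,427.44
Monthly escrow = $6,427.44 ÷ 12 = $535.62
Required cushion = 2 × $535.62 = $1,071.24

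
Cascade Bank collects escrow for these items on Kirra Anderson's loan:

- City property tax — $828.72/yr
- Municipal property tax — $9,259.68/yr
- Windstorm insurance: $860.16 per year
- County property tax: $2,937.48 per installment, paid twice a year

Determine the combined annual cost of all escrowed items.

City property tax: $828.72/yr
Municipal property tax: $9,259.68/yr
Windstorm insurance: $860.16/yr
County property tax: $2,937.48 × 2 = $5,874.96/yr
Annual escrow total = $828.72 + $9,259.68 + $860.16 + $5,874.96 = $16,823.52

$16,823.52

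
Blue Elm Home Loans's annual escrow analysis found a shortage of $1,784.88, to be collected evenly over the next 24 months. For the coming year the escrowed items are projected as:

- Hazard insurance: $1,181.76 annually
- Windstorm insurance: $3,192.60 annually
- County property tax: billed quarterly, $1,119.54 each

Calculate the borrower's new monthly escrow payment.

Hazard insurance = $1,181.76 annually
Windstorm insurance = $3,192.60 annually
County property tax = $1,119.54 × 4 = $4,478.16 annually
Yearly total = $8,852.52
Per month = $8,852.52 / 12 = $737.71
Monthly shortage recovery: $1,784.88 / 24 = $74.37
New monthly escrow = $737.71 + $74.37 = $812.08

$812.08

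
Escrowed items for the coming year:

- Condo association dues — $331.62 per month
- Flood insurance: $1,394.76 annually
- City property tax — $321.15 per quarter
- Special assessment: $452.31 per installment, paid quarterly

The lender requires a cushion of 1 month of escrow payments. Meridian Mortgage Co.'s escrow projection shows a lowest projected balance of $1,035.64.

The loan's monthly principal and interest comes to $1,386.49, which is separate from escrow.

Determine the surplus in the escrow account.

$329.97

Condo association dues = $331.62 × 12 = $3,979.44 per year
Flood insurance = $1,394.76 per year
City property tax = $321.15 × 4 = $1,284.60 per year
Special assessment = $452.31 × 4 = $1,809.24 per year
Annual escrow total = $3,979.44 + $1,394.76 + $1,284.60 + $1,809.24 = $8,468.04
Base monthly escrow = $8,468.04 / 12 = $705.67
Cushion = 1 × $705.67 = $705.67
Excess over cushion: $1,035.64 − $705.67 = $329.97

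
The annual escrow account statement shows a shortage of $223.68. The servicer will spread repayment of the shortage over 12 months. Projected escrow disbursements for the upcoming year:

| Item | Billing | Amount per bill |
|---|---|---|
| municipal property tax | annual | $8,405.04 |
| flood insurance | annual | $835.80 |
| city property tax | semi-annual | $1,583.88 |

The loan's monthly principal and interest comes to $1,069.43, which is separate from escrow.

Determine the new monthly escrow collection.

Municipal property tax: $8,405.04
Flood insurance: $835.80
City property tax: $1,583.88 × 2 = $3,167.76
Yearly total = $12,408.60
Base monthly escrow = $12,408.60 ÷ 12 = $1,034.05
Shortage per month = $223.68 ÷ 12 = $18.64
New monthly escrow = $1,034.05 + $18.64 = $1,052.69

$1,052.69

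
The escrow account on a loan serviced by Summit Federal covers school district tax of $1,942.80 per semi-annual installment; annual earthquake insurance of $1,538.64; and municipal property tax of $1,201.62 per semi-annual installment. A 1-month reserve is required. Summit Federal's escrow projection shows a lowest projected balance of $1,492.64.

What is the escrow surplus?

$840.35

School district tax = $1,942.80 × 2 = $3,885.60/yr
Earthquake insurance = $1,538.64/yr
Municipal property tax = $1,201.62 × 2 = $2,403.24/yr
Total annual escrow = $7,827.48
Monthly = $7,827.48 / 12 = $652.29
Required cushion = 1 × $652.29 = $652.29
Excess over cushion: $1,492.64 − $652.29 = $840.35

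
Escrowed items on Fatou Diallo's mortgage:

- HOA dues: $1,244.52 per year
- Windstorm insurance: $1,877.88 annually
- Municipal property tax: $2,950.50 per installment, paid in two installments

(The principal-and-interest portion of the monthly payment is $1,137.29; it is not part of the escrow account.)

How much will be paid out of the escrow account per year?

HOA dues = $1,244.52/yr
Windstorm insurance = $1,877.88/yr
Municipal property tax = $2,950.50 × 2 = $5,901.00/yr
Total annual escrow = $9,023.40

$9,023.40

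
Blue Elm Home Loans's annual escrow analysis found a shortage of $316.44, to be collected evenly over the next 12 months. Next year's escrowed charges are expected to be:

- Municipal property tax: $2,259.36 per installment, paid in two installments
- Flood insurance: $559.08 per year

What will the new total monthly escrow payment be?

Municipal property tax — $2,259.36 × 2 = $4,518.72 annually
Flood insurance — $559.08 annually
Yearly total = $4,518.72 + $559.08 = $5,077.80
Per month = $5,077.80 ÷ 12 = $423.15
Monthly shortage recovery: $316.44 ÷ 12 = $26.37
New monthly escrow = $423.15 + $26.37 = $449.52

$449.52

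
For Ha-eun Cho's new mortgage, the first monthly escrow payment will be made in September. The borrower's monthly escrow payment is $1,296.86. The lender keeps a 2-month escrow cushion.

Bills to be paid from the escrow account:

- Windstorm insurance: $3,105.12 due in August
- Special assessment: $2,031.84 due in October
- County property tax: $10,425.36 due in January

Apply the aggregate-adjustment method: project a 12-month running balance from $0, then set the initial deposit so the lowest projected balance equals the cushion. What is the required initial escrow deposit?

$8,566.62

Cushion = 2 × $1,296.86 = $2,593.72
Trial balance (start $0, +$1,296.86 each month, − disbursements):
  Sep: +$1,296.86 → $1,296.86
  Oct: +$1,296.86 − $2,031.84 → $561.88
  Nov: +$1,296.86 → $1,858.74
  Dec: +$1,296.86 → $3,155.60
  Jan: +$1,296.86 − $10,425.36 → -$5,972.90
  Feb: +$1,296.86 → -$4,676.04
  Mar: +$1,296.86 → -$3,379.18
  Apr: +$1,296.86 → -$2,082.32
  May: +$1,296.86 → -$785.46
  Jun: +$1,296.86 → $511.40
  Jul: +$1,296.86 → $1,808.26
  Aug: +$1,296.86 − $3,105.12 → $0.00
Lowest trial balance = -$5,972.90 (Jan)
Initial deposit = cushion − low point = $2,593.72 − (-$5,972.90) = $8,566.62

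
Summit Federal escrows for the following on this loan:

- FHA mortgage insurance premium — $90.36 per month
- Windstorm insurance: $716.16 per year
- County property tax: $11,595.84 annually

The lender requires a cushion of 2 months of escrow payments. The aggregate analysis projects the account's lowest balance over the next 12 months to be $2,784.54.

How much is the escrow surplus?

FHA mortgage insurance premium — $90.36 × 12 = $1,084.32/yr
Windstorm insurance — $716.16/yr
County property tax — $11,595.84/yr
Annual escrow total = $1,084.32 + $716.16 + $11,595.84 = $13,396.32
Base monthly escrow = $13,396.32 ÷ 12 = $1,116.36
Required reserve = 2 × $1,116.36 = $2,232.72
Surplus = $2,784.54 − $2,232.72 = $551.82

$551.82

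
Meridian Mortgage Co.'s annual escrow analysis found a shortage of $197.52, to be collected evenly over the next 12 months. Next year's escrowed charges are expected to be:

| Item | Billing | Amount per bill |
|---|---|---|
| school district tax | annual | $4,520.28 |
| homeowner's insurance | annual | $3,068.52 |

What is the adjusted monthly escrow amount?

$648.86

School district tax — $4,520.28
Homeowner's insurance — $3,068.52
Annual escrow total = $4,520.28 + $3,068.52 = $7,588.80
Monthly escrow = $7,588.80 / 12 = $632.40
Shortage per month = $197.52 ÷ 12 = $16.46
New monthly escrow = $632.40 + $16.46 = $648.86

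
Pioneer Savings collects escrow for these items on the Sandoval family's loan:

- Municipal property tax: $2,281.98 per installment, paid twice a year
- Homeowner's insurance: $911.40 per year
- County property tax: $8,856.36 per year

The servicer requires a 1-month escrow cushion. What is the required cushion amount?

$1,194.31

Municipal property tax — $2,281.98 × 2 = $4,563.96 per year
Homeowner's insurance — $911.40 per year
County property tax — $8,856.36 per year
Total annual escrow = $14,331.72
Base monthly escrow = $14,331.72 / 12 = $1,194.31
Cushion = 1 × $1,194.31 = $1,194.31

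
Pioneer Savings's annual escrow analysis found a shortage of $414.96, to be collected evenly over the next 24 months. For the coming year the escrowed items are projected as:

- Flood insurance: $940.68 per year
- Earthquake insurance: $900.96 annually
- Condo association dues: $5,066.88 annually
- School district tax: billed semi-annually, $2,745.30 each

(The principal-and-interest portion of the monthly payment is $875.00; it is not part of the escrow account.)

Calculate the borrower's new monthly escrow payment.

$1,050.55

Flood insurance: $940.68
Earthquake insurance: $900.96
Condo association dues: $5,066.88
School district tax: $2,745.30 × 2 = $5,490.60
Annual escrow total = $940.68 + $900.96 + $5,066.88 + $5,490.60 = $12,399.12
Monthly = $12,399.12 / 12 = $1,033.26
Shortage spread = $414.96 ÷ 24 = $17.29/mo
New monthly escrow = $1,033.26 + $17.29 = $1,050.55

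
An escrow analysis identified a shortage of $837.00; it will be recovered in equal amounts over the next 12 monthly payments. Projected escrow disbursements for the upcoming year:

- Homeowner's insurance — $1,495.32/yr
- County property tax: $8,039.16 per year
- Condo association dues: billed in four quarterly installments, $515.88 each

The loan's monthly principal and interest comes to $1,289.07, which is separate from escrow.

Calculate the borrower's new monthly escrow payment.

Homeowner's insurance — $1,495.32
County property tax — $8,039.16
Condo association dues — $515.88 × 4 = $2,063.52
Combined annual = $11,598.00
Monthly escrow = $11,598.00 ÷ 12 = $966.50
Shortage spread = $837.00 / 12 = $69.75/mo
New monthly escrow = $966.50 + $69.75 = $1,036.25

$1,036.25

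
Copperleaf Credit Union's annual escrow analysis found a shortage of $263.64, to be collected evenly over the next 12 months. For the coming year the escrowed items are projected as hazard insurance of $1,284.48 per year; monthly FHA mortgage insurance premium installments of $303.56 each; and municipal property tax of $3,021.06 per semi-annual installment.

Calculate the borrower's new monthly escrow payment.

$936.08

Hazard insurance: $1,284.48/yr
FHA mortgage insurance premium: $303.56 × 12 = $3,642.72/yr
Municipal property tax: $3,021.06 × 2 = $6,042.12/yr
Total per year = $1,284.48 + $3,642.72 + $6,042.12 = $10,969.32
Base monthly escrow = $10,969.32 ÷ 12 = $914.11
Shortage per month = $263.64 / 12 = $21.97
New monthly escrow = $914.11 + $21.97 = $936.08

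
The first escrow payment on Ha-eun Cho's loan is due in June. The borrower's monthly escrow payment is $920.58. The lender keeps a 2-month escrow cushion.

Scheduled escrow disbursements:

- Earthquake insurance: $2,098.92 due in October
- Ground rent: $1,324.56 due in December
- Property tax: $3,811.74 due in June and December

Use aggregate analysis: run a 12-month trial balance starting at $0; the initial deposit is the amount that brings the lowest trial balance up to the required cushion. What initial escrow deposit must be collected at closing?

$6,444.06

Cushion = 2 × $920.58 = $1,841.16
Trial balance (start $0, +$920.58 each month, − disbursements):
  Jun: +$920.58 − $3,811.74 → -$2,891.16
  Jul: +$920.58 → -$1,970.58
  Aug: +$920.58 → -$1,050.00
  Sep: +$920.58 → -$129.42
  Oct: +$920.58 − $2,098.92 → -$1,307.76
  Nov: +$920.58 → -$387.18
  Dec: +$920.58 − $5,136.30 → -$4,602.90
  Jan: +$920.58 → -$3,682.32
  Feb: +$920.58 → -$2,761.74
  Mar: +$920.58 → -$1,841.16
  Apr: +$920.58 → -$920.58
  May: +$920.58 → $0.00
Lowest trial balance = -$4,602.90 (Dec)
Initial deposit = cushion − low point = $1,841.16 − (-$4,602.90) = $6,444.06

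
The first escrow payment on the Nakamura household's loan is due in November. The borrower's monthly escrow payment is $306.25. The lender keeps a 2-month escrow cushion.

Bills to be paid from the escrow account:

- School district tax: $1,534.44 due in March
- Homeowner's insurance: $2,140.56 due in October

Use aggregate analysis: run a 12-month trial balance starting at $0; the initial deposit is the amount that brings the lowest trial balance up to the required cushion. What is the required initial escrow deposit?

Cushion = 2 × $306.25 = $612.50
Trial balance (start $0, +$306.25 each month, − disbursements):
  Nov: +$306.25 → $306.25
  Dec: +$306.25 → $612.50
  Jan: +$306.25 → $918.75
  Feb: +$306.25 → $1,225.00
  Mar: +$306.25 − $1,534.44 → -$3.19
  Apr: +$306.25 → $303.06
  May: +$306.25 → $609.31
  Jun: +$306.25 → $915.56
  Jul: +$306.25 → $1,221.81
  Aug: +$306.25 → $1,528.06
  Sep: +$306.25 → $1,834.31
  Oct: +$306.25 − $2,140.56 → $0.00
Lowest trial balance = -$3.19 (Mar)
Initial deposit = cushion − low point = $612.50 − (-$3.19) = $615.69

$615.69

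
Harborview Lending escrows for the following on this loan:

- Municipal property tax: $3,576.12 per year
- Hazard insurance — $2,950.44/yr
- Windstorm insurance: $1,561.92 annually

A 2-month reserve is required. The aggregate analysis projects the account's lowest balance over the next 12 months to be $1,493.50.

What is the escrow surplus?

Municipal property tax: $3,576.12
Hazard insurance: $2,950.44
Windstorm insurance: $1,561.92
Combined annual = $8,088.48
Monthly = $8,088.48 ÷ 12 = $674.04
Required reserve = 2 × $674.04 = $1,348.08
Excess over cushion: $1,493.50 − $1,348.08 = $145.42

$145.42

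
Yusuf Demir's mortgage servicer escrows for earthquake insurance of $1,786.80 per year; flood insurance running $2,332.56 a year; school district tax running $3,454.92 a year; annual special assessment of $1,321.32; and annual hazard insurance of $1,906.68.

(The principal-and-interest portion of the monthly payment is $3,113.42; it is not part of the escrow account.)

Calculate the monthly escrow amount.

$900.19

Earthquake insurance — $1,786.80
Flood insurance — $2,332.56
School district tax — $3,454.92
Special assessment — $1,321.32
Hazard insurance — $1,906.68
Total annual escrow = $10,802.28
Per month = $10,802.28 ÷ 12 = $900.19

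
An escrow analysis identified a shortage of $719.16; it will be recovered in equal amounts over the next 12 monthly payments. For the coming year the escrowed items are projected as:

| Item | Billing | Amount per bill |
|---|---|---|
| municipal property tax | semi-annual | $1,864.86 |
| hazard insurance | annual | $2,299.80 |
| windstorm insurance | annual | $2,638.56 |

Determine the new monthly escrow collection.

$782.27

Municipal property tax — $1,864.86 × 2 = $3,729.72/yr
Hazard insurance — $2,299.80/yr
Windstorm insurance — $2,638.56/yr
Annual escrow total = $3,729.72 + $2,299.80 + $2,638.56 = $8,668.08
Per month = $8,668.08 ÷ 12 = $722.34
Shortage per month = $719.16 ÷ 12 = $59.93
New monthly escrow = $722.34 + $59.93 = $782.27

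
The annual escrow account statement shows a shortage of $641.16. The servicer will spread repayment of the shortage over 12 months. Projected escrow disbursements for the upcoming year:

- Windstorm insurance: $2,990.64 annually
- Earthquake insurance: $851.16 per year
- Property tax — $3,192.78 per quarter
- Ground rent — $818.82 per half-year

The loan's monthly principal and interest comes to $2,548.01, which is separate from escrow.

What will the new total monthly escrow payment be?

Windstorm insurance — $2,990.64
Earthquake insurance — $851.16
Property tax — $3,192.78 × 4 = $12,771.12
Ground rent — $818.82 × 2 = $1,637.64
Yearly total = $2,990.64 + $851.16 + $12,771.12 + $1,637.64 = $18,250.56
Base monthly escrow = $18,250.56 ÷ 12 = $1,520.88
Shortage spread = $641.16 ÷ 12 = $53.43/mo
Adjusted monthly = $1,520.88 + $53.43 = $1,574.31

$1,574.31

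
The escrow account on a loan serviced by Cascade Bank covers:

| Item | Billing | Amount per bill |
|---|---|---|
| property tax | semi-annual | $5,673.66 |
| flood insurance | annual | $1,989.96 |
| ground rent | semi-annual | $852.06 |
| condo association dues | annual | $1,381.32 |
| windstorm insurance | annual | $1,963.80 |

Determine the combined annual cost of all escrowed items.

Property tax — $5,673.66 × 2 = $11,347.32
Flood insurance — $1,989.96
Ground rent — $852.06 × 2 = $1,704.12
Condo association dues — $1,381.32
Windstorm insurance — $1,963.80
Annual escrow total = $11,347.32 + $1,989.96 + $1,704.12 + $1,381.32 + $1,963.80 = $18,386.52

$18,386.52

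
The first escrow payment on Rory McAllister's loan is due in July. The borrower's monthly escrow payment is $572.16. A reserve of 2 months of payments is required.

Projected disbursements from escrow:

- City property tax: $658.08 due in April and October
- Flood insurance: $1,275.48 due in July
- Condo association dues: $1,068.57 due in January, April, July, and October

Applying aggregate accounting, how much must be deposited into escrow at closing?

Cushion = 2 × $572.16 = $1,144.32
Trial balance (start $0, +$572.16 each month, − disbursements):
  Jul: +$572.16 − $2,344.05 → -$1,771.89
  Aug: +$572.16 → -$1,199.73
  Sep: +$572.16 → -$627.57
  Oct: +$572.16 − $1,726.65 → -$1,782.06
  Nov: +$572.16 → -$1,209.90
  Dec: +$572.16 → -$637.74
  Jan: +$572.16 − $1,068.57 → -$1,134.15
  Feb: +$572.16 → -$561.99
  Mar: +$572.16 → $10.17
  Apr: +$572.16 − $1,726.65 → -$1,144.32
  May: +$572.16 → -$572.16
  Jun: +$572.16 → $0.00
Lowest trial balance = -$1,782.06 (Oct)
Initial deposit = cushion − low point = $1,144.32 − (-$1,782.06) = $2,926.38

$2,926.38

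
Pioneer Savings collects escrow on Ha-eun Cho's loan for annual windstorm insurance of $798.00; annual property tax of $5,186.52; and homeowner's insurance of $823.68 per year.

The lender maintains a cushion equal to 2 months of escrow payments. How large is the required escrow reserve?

$1,134.70

Windstorm insurance: $798.00/yr
Property tax: $5,186.52/yr
Homeowner's insurance: $823.68/yr
Combined annual = $6,808.20
Monthly = $6,808.20 / 12 = $567.35
Cushion = 2 × $567.35 = $1,134.70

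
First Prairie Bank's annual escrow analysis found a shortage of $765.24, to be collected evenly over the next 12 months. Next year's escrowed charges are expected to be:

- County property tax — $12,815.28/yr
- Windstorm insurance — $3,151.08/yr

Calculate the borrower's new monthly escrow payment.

County property tax — $12,815.28/yr
Windstorm insurance — $3,151.08/yr
Total annual escrow = $15,966.36
Per month = $15,966.36 ÷ 12 = $1,330.53
Shortage per month = $765.24 / 12 = $63.77
Adjusted monthly = $1,330.53 + $63.77 = $1,394.30

$1,394.30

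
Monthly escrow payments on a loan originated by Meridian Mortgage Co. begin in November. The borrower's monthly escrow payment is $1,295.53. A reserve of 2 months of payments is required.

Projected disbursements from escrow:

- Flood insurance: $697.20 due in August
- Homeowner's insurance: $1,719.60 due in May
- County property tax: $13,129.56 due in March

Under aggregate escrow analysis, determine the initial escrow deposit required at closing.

$9,242.97

Cushion = 2 × $1,295.53 = $2,591.06
Trial balance (start $0, +$1,295.53 each month, − disbursements):
  Nov: +$1,295.53 → $1,295.53
  Dec: +$1,295.53 → $2,591.06
  Jan: +$1,295.53 → $3,886.59
  Feb: +$1,295.53 → $5,182.12
  Mar: +$1,295.53 − $13,129.56 → -$6,651.91
  Apr: +$1,295.53 → -$5,356.38
  May: +$1,295.53 − $1,719.60 → -$5,780.45
  Jun: +$1,295.53 → -$4,484.92
  Jul: +$1,295.53 → -$3,189.39
  Aug: +$1,295.53 − $697.20 → -$2,591.06
  Sep: +$1,295.53 → -$1,295.53
  Oct: +$1,295.53 → $0.00
Lowest trial balance = -$6,651.91 (Mar)
Initial deposit = cushion − low point = $2,591.06 − (-$6,651.91) = $9,242.97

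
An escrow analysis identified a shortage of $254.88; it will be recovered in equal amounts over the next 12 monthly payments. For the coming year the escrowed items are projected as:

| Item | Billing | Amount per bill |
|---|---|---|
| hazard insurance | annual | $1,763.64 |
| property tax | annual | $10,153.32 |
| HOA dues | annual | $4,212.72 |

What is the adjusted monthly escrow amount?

Hazard insurance = $1,763.64
Property tax = $10,153.32
HOA dues = $4,212.72
Annual escrow total = $16,129.68
Base monthly escrow = $16,129.68 ÷ 12 = $1,344.14
Shortage spread = $254.88 / 12 = $21.24/mo
Adjusted monthly = $1,344.14 + $21.24 = $1,365.38

$1,365.38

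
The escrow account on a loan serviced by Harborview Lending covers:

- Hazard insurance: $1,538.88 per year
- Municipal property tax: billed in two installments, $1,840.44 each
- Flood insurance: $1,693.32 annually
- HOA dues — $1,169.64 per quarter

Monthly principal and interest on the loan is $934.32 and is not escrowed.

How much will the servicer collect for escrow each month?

Hazard insurance = $1,538.88
Municipal property tax = $1,840.44 × 2 = $3,680.88
Flood insurance = $1,693.32
HOA dues = $1,169.64 × 4 = $4,678.56
Total per year = $1,538.88 + $3,680.88 + $1,693.32 + $4,678.56 = $11,591.64
Base monthly escrow = $11,591.64 / 12 = $965.97

$965.97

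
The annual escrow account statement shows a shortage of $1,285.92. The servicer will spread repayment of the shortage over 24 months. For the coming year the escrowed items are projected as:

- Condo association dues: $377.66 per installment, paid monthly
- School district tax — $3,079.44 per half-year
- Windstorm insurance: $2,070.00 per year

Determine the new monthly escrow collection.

Condo association dues — $377.66 × 12 = $4,531.92 per year
School district tax — $3,079.44 × 2 = $6,158.88 per year
Windstorm insurance — $2,070.00 per year
Total annual escrow = $4,531.92 + $6,158.88 + $2,070.00 = $12,760.80
Base monthly escrow = $12,760.80 ÷ 12 = $1,063.40
Shortage spread = $1,285.92 ÷ 24 = $53.58/mo
New monthly escrow = $1,063.40 + $53.58 = $1,116.98

$1,116.98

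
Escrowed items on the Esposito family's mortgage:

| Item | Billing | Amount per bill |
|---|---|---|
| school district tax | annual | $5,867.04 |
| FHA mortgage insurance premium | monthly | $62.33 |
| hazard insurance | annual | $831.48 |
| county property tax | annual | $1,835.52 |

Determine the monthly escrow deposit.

School district tax: $5,867.04
FHA mortgage insurance premium: $62.33 × 12 = $747.96
Hazard insurance: $831.48
County property tax: $1,835.52
Total annual escrow = $9,282.00
Base monthly escrow = $9,282.00 ÷ 12 = $773.50

$773.50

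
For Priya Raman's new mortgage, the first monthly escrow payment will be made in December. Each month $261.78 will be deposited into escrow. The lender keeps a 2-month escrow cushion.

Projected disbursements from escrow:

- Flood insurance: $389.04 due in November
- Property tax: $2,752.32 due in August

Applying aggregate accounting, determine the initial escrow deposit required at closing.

Cushion = 2 × $261.78 = $523.56
Trial balance (start $0, +$261.78 each month, − disbursements):
  Dec: +$261.78 → $261.78
  Jan: +$261.78 → $523.56
  Feb: +$261.78 → $785.34
  Mar: +$261.78 → $1,047.12
  Apr: +$261.78 → $1,308.90
  May: +$261.78 → $1,570.68
  Jun: +$261.78 → $1,832.46
  Jul: +$261.78 → $2,094.24
  Aug: +$261.78 − $2,752.32 → -$396.30
  Sep: +$261.78 → -$134.52
  Oct: +$261.78 → $127.26
  Nov: +$261.78 − $389.04 → $0.00
Lowest trial balance = -$396.30 (Aug)
Initial deposit = cushion − low point = $523.56 − (-$396.30) = $919.86

$919.86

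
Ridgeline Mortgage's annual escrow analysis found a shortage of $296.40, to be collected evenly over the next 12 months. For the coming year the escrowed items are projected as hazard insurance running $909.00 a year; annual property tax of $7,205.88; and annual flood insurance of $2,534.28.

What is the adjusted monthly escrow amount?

$912.13

Hazard insurance — $909.00 annually
Property tax — $7,205.88 annually
Flood insurance — $2,534.28 annually
Total annual escrow = $909.00 + $7,205.88 + $2,534.28 = $10,649.16
Monthly escrow = $10,649.16 / 12 = $887.43
Monthly shortage recovery: $296.40 ÷ 12 = $24.70
Adjusted monthly = $887.43 + $24.70 = $912.13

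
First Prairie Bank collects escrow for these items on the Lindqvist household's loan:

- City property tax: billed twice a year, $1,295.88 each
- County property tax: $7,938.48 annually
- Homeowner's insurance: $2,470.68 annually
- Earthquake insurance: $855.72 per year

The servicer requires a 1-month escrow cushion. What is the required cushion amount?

City property tax = $1,295.88 × 2 = $2,591.76/yr
County property tax = $7,938.48/yr
Homeowner's insurance = $2,470.68/yr
Earthquake insurance = $855.72/yr
Yearly total = $2,591.76 + $7,938.48 + $2,470.68 + $855.72 = $13,856.64
Per month = $13,856.64 ÷ 12 = $1,154.72
Cushion = 1 × $1,154.72 = $1,154.72

$1,154.72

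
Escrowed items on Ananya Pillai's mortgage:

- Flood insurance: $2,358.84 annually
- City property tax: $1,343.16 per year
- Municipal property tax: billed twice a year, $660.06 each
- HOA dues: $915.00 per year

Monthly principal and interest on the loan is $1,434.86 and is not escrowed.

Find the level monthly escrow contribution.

$494.76

Flood insurance — $2,358.84/yr
City property tax — $1,343.16/yr
Municipal property tax — $660.06 × 2 = $1,320.12/yr
HOA dues — $915.00/yr
Annual escrow total = $2,358.84 + $1,343.16 + $1,320.12 + $915.00 = $5,937.12
Monthly = $5,937.12 ÷ 12 = $494.76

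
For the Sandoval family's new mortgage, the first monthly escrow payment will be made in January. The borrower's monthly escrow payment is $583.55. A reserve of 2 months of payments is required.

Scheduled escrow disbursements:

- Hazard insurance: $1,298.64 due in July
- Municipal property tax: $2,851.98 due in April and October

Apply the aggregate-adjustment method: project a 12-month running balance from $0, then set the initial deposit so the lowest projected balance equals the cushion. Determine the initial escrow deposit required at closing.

$2,334.20

Cushion = 2 × $583.55 = $1,167.10
Trial balance (start $0, +$583.55 each month, − disbursements):
  Jan: +$583.55 → $583.55
  Feb: +$583.55 → $1,167.10
  Mar: +$583.55 → $1,750.65
  Apr: +$583.55 − $2,851.98 → -$517.78
  May: +$583.55 → $65.77
  Jun: +$583.55 → $649.32
  Jul: +$583.55 − $1,298.64 → -$65.77
  Aug: +$583.55 → $517.78
  Sep: +$583.55 → $1,101.33
  Oct: +$583.55 − $2,851.98 → -$1,167.10
  Nov: +$583.55 → -$583.55
  Dec: +$583.55 → $0.00
Lowest trial balance = -$1,167.10 (Oct)
Initial deposit = cushion − low point = $1,167.10 − (-$1,167.10) = $2,334.20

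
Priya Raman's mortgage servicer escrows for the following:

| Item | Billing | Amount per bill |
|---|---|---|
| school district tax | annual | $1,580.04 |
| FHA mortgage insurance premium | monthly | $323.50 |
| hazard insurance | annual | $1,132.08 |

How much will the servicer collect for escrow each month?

$549.51

School district tax — $1,580.04/yr
FHA mortgage insurance premium — $323.50 × 12 = $3,882.00/yr
Hazard insurance — $1,132.08/yr
Yearly total = $1,580.04 + $3,882.00 + $1,132.08 = $6,594.12
Base monthly escrow = $6,594.12 ÷ 12 = $549.51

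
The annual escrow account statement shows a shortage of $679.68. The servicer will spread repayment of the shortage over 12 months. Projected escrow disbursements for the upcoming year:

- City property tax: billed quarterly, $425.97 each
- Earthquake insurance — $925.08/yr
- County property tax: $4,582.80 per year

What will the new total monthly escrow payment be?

$657.62

City property tax: $425.97 × 4 = $1,703.88 per year
Earthquake insurance: $925.08 per year
County property tax: $4,582.80 per year
Combined annual = $1,703.88 + $925.08 + $4,582.80 = $7,211.76
Monthly = $7,211.76 / 12 = $600.98
Shortage spread = $679.68 / 12 = $56.64/mo
New monthly escrow = $600.98 + $56.64 = $657.62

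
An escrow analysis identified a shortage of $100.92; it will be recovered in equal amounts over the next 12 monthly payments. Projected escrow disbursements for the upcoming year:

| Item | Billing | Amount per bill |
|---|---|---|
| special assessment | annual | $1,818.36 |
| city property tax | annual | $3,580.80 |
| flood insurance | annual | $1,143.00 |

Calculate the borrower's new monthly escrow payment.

$553.59

Special assessment = $1,818.36/yr
City property tax = $3,580.80/yr
Flood insurance = $1,143.00/yr
Total annual escrow = $1,818.36 + $3,580.80 + $1,143.00 = $6,542.16
Monthly escrow = $6,542.16 ÷ 12 = $545.18
Monthly shortage recovery: $100.92 / 12 = $8.41
New monthly escrow = $545.18 + $8.41 = $553.59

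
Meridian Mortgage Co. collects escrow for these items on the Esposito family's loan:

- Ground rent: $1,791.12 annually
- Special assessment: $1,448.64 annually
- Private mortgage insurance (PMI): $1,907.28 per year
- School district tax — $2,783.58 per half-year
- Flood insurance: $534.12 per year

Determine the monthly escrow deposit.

$937.36

Ground rent = $1,791.12 annually
Special assessment = $1,448.64 annually
Private mortgage insurance (PMI) = $1,907.28 annually
School district tax = $2,783.58 × 2 = $5,567.16 annually
Flood insurance = $534.12 annually
Annual escrow total = $11,248.32
Base monthly escrow = $11,248.32 ÷ 12 = $937.36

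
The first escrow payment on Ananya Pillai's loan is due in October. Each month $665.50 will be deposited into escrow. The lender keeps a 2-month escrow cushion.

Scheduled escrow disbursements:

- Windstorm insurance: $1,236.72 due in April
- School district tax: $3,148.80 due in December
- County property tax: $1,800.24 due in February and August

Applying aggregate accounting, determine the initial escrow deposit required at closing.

$2,952.54

Cushion = 2 × $665.50 = $1,331.00
Trial balance (start $0, +$665.50 each month, − disbursements):
  Oct: +$665.50 → $665.50
  Nov: +$665.50 → $1,331.00
  Dec: +$665.50 − $3,148.80 → -$1,152.30
  Jan: +$665.50 → -$486.80
  Feb: +$665.50 − $1,800.24 → -$1,621.54
  Mar: +$665.50 → -$956.04
  Apr: +$665.50 − $1,236.72 → -$1,527.26
  May: +$665.50 → -$861.76
  Jun: +$665.50 → -$196.26
  Jul: +$665.50 → $469.24
  Aug: +$665.50 − $1,800.24 → -$665.50
  Sep: +$665.50 → $0.00
Lowest trial balance = -$1,621.54 (Feb)
Initial deposit = cushion − low point = $1,331.00 − (-$1,621.54) = $2,952.54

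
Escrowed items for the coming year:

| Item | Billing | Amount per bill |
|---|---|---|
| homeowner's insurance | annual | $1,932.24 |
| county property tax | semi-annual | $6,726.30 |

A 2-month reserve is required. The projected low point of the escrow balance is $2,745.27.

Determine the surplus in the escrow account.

$181.13

Homeowner's insurance — $1,932.24/yr
County property tax — $6,726.30 × 2 = $13,452.60/yr
Total per year = $1,932.24 + $13,452.60 = $15,384.84
Monthly escrow = $15,384.84 / 12 = $1,282.07
Required reserve = 2 × $1,282.07 = $2,564.14
Surplus = $2,745.27 − $2,564.14 = $181.13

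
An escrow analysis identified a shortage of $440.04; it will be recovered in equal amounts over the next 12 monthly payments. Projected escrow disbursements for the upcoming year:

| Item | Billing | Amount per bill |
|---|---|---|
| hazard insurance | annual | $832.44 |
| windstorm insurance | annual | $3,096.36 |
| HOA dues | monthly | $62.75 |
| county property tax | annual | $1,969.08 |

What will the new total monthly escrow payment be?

Hazard insurance — $832.44 per year
Windstorm insurance — $3,096.36 per year
HOA dues — $62.75 × 12 = $753.00 per year
County property tax — $1,969.08 per year
Combined annual = $6,650.88
Monthly escrow = $6,650.88 / 12 = $554.24
Monthly shortage recovery: $440.04 / 12 = $36.67
Adjusted monthly = $554.24 + $36.67 = $590.91

$590.91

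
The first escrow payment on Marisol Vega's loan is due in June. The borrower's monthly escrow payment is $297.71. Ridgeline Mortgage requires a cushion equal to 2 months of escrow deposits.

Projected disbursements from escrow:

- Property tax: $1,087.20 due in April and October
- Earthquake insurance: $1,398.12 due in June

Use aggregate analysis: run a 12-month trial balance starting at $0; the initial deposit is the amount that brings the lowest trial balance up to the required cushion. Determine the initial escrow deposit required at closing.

$1,695.83

Cushion = 2 × $297.71 = $595.42
Trial balance (start $0, +$297.71 each month, − disbursements):
  Jun: +$297.71 − $1,398.12 → -$1,100.41
  Jul: +$297.71 → -$802.70
  Aug: +$297.71 → -$504.99
  Sep: +$297.71 → -$207.28
  Oct: +$297.71 − $1,087.20 → -$996.77
  Nov: +$297.71 → -$699.06
  Dec: +$297.71 → -$401.35
  Jan: +$297.71 → -$103.64
  Feb: +$297.71 → $194.07
  Mar: +$297.71 → $491.78
  Apr: +$297.71 − $1,087.20 → -$297.71
  May: +$297.71 → $0.00
Lowest trial balance = -$1,100.41 (Jun)
Initial deposit = cushion − low point = $595.42 − (-$1,100.41) = $1,695.83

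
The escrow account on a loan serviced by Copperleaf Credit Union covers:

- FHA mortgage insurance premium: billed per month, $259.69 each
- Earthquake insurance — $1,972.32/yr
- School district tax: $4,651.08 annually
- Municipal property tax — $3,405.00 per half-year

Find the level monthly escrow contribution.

$1,379.14

FHA mortgage insurance premium = $259.69 × 12 = $3,116.28 annually
Earthquake insurance = $1,972.32 annually
School district tax = $4,651.08 annually
Municipal property tax = $3,405.00 × 2 = $6,810.00 annually
Annual escrow total = $3,116.28 + $1,972.32 + $4,651.08 + $6,810.00 = $16,549.68
Base monthly escrow = $16,549.68 ÷ 12 = $1,379.14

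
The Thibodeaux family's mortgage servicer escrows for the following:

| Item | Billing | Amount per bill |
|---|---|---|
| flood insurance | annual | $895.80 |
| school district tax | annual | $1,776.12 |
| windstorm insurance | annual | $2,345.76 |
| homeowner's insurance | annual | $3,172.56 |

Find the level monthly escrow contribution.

Flood insurance = $895.80
School district tax = $1,776.12
Windstorm insurance = $2,345.76
Homeowner's insurance = $3,172.56
Combined annual = $895.80 + $1,776.12 + $2,345.76 + $3,172.56 = $8,190.24
Per month = $8,190.24 ÷ 12 = $682.52

$682.52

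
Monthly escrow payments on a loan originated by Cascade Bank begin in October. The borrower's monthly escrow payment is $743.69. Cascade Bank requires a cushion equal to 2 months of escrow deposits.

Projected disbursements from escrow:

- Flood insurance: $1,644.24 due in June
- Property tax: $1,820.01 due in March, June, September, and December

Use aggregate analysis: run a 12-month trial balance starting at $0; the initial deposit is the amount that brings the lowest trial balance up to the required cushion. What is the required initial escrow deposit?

Cushion = 2 × $743.69 = $1,487.38
Trial balance (start $0, +$743.69 each month, − disbursements):
  Oct: +$743.69 → $743.69
  Nov: +$743.69 → $1,487.38
  Dec: +$743.69 − $1,820.01 → $411.06
  Jan: +$743.69 → $1,154.75
  Feb: +$743.69 → $1,898.44
  Mar: +$743.69 − $1,820.01 → $822.12
  Apr: +$743.69 → $1,565.81
  May: +$743.69 → $2,309.50
  Jun: +$743.69 − $3,464.25 → -$411.06
  Jul: +$743.69 → $332.63
  Aug: +$743.69 → $1,076.32
  Sep: +$743.69 − $1,820.01 → $0.00
Lowest trial balance = -$411.06 (Jun)
Initial deposit = cushion − low point = $1,487.38 − (-$411.06) = $1,898.44

$1,898.44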